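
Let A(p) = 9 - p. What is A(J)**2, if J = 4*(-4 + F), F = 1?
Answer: 441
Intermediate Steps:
J = -12 (J = 4*(-4 + 1) = 4*(-3) = -12)
A(J)**2 = (9 - 1*(-12))**2 = (9 + 12)**2 = 21**2 = 441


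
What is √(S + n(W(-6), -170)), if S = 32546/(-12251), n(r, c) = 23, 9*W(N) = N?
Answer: √3053279977/12251 ≈ 4.5104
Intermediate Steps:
W(N) = N/9
S = -32546/12251 (S = 32546*(-1/12251) = -32546/12251 ≈ -2.6566)
√(S + n(W(-6), -170)) = √(-32546/12251 + 23) = √(249227/12251) = √3053279977/12251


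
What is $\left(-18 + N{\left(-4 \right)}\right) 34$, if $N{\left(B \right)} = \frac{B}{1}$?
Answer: $-748$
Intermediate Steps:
$N{\left(B \right)} = B$ ($N{\left(B \right)} = B 1 = B$)
$\left(-18 + N{\left(-4 \right)}\right) 34 = \left(-18 - 4\right) 34 = \left(-22\right) 34 = -748$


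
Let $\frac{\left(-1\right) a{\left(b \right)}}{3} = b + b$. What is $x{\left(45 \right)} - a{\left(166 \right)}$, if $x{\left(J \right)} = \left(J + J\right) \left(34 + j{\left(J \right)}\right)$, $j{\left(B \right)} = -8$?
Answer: $3336$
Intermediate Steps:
$a{\left(b \right)} = - 6 b$ ($a{\left(b \right)} = - 3 \left(b + b\right) = - 3 \cdot 2 b = - 6 b$)
$x{\left(J \right)} = 52 J$ ($x{\left(J \right)} = \left(J + J\right) \left(34 - 8\right) = 2 J 26 = 52 J$)
$x{\left(45 \right)} - a{\left(166 \right)} = 52 \cdot 45 - \left(-6\right) 166 = 2340 - -996 = 2340 + 996 = 3336$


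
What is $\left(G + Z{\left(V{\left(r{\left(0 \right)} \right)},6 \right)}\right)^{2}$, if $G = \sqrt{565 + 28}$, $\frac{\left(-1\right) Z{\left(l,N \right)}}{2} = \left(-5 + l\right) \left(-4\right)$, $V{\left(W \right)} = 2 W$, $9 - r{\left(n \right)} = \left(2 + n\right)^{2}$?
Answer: $\left(40 + \sqrt{593}\right)^{2} \approx 4141.1$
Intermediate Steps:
$r{\left(n \right)} = 9 - \left(2 + n\right)^{2}$
$Z{\left(l,N \right)} = -40 + 8 l$ ($Z{\left(l,N \right)} = - 2 \left(-5 + l\right) \left(-4\right) = - 2 \left(20 - 4 l\right) = -40 + 8 l$)
$G = \sqrt{593} \approx 24.352$
$\left(G + Z{\left(V{\left(r{\left(0 \right)} \right)},6 \right)}\right)^{2} = \left(\sqrt{593} - \left(40 - 8 \cdot 2 \left(9 - \left(2 + 0\right)^{2}\right)\right)\right)^{2} = \left(\sqrt{593} - \left(40 - 8 \cdot 2 \left(9 - 2^{2}\right)\right)\right)^{2} = \left(\sqrt{593} - \left(40 - 8 \cdot 2 \left(9 - 4\right)\right)\right)^{2} = \left(\sqrt{593} - \left(40 - 8 \cdot 2 \cdot 5\right)\right)^{2} = \left(\sqrt{593} + \left(-40 + 8 \cdot 10\right)\right)^{2} = \left(\sqrt{593} + \left(-40 + 80\right)\right)^{2} = \left(\sqrt{593} + 40\right)^{2} = \left(40 + \sqrt{593}\right)^{2}$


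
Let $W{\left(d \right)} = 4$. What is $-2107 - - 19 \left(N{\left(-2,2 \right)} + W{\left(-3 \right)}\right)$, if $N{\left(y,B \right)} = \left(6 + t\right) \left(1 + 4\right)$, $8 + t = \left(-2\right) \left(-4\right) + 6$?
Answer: $-891$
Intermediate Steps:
$t = 6$ ($t = -8 + \left(\left(-2\right) \left(-4\right) + 6\right) = -8 + \left(8 + 6\right) = -8 + 14 = 6$)
$N{\left(y,B \right)} = 60$ ($N{\left(y,B \right)} = \left(6 + 6\right) \left(1 + 4\right) = 12 \cdot 5 = 60$)
$-2107 - - 19 \left(N{\left(-2,2 \right)} + W{\left(-3 \right)}\right) = -2107 - - 19 \left(60 + 4\right) = -2107 - \left(-19\right) 64 = -2107 - -1216 = -2107 + 1216 = -891$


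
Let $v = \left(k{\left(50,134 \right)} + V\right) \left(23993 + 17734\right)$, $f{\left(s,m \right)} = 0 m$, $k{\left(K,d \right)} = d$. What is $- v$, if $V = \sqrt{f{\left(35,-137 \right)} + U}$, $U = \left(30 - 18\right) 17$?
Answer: $-5591418 - 83454 \sqrt{51} \approx -6.1874 \cdot 10^{6}$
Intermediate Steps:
$f{\left(s,m \right)} = 0$
$U = 204$ ($U = 12 \cdot 17 = 204$)
$V = 2 \sqrt{51}$ ($V = \sqrt{0 + 204} = \sqrt{204} = 2 \sqrt{51} \approx 14.283$)
$v = 5591418 + 83454 \sqrt{51}$ ($v = \left(134 + 2 \sqrt{51}\right) \left(23993 + 17734\right) = \left(134 + 2 \sqrt{51}\right) 41727 = 5591418 + 83454 \sqrt{51} \approx 6.1874 \cdot 10^{6}$)
$- v = - (5591418 + 83454 \sqrt{51}) = -5591418 - 83454 \sqrt{51}$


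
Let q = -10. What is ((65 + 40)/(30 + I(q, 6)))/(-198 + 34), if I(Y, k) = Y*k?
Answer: 7/328 ≈ 0.021341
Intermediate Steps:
((65 + 40)/(30 + I(q, 6)))/(-198 + 34) = ((65 + 40)/(30 - 10*6))/(-198 + 34) = (105/(30 - 60))/(-164) = -105/(164*(-30)) = -105*(-1)/(164*30) = -1/164*(-7/2) = 7/328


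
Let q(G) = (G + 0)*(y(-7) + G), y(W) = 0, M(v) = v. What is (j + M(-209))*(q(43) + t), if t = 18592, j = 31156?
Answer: 632587627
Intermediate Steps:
q(G) = G² (q(G) = (G + 0)*(0 + G) = G*G = G²)
(j + M(-209))*(q(43) + t) = (31156 - 209)*(43² + 18592) = 30947*(1849 + 18592) = 30947*20441 = 632587627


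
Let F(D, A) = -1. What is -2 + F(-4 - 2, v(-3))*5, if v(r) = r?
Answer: -7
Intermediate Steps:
-2 + F(-4 - 2, v(-3))*5 = -2 - 1*5 = -2 - 5 = -7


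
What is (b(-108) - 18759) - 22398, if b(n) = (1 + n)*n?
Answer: -29601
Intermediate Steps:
b(n) = n*(1 + n)
(b(-108) - 18759) - 22398 = (-108*(1 - 108) - 18759) - 22398 = (-108*(-107) - 18759) - 22398 = (11556 - 18759) - 22398 = -7203 - 22398 = -29601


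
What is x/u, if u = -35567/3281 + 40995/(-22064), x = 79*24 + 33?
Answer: -139644137136/919254883 ≈ -151.91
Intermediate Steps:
x = 1929 (x = 1896 + 33 = 1929)
u = -919254883/72391984 (u = -35567*1/3281 + 40995*(-1/22064) = -35567/3281 - 40995/22064 = -919254883/72391984 ≈ -12.698)
x/u = 1929/(-919254883/72391984) = 1929*(-72391984/919254883) = -139644137136/919254883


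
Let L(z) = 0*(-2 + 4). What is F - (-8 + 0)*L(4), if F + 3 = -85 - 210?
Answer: -298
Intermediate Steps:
F = -298 (F = -3 + (-85 - 210) = -3 - 295 = -298)
L(z) = 0 (L(z) = 0*2 = 0)
F - (-8 + 0)*L(4) = -298 - (-8 + 0)*0 = -298 - (-8)*0 = -298 - 1*0 = -298 + 0 = -298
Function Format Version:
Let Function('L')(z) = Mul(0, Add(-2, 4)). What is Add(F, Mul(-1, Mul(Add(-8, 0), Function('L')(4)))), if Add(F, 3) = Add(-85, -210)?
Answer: -298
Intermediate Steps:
F = -298 (F = Add(-3, Add(-85, -210)) = Add(-3, -295) = -298)
Function('L')(z) = 0 (Function('L')(z) = Mul(0, 2) = 0)
Add(F, Mul(-1, Mul(Add(-8, 0), Function('L')(4)))) = Add(-298, Mul(-1, Mul(Add(-8, 0), 0))) = Add(-298, Mul(-1, Mul(-8, 0))) = Add(-298, Mul(-1, 0)) = Add(-298, 0) = -298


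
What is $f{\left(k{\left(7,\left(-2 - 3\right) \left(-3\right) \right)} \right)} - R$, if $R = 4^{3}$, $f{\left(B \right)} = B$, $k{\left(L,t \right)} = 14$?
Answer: $-50$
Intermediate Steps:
$R = 64$
$f{\left(k{\left(7,\left(-2 - 3\right) \left(-3\right) \right)} \right)} - R = 14 - 64 = -50$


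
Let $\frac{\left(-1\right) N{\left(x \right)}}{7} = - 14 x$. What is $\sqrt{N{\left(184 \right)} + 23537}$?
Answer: $\sqrt{41569} \approx 203.88$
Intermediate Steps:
$N{\left(x \right)} = 98 x$ ($N{\left(x \right)} = - 7 \left(- 14 x\right) = 98 x$)
$\sqrt{N{\left(184 \right)} + 23537} = \sqrt{98 \cdot 184 + 23537} = \sqrt{18032 + 23537} = \sqrt{41569}$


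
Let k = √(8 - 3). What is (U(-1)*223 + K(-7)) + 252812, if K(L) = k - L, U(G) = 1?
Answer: 253042 + √5 ≈ 2.5304e+5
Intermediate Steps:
k = √5 ≈ 2.2361
K(L) = √5 - L
(U(-1)*223 + K(-7)) + 252812 = (1*223 + (√5 - 1*(-7))) + 252812 = (223 + (√5 + 7)) + 252812 = (223 + (7 + √5)) + 252812 = (230 + √5) + 252812 = 253042 + √5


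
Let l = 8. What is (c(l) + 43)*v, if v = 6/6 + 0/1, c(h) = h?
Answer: 51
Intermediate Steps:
v = 1 (v = 6*(1/6) + 0*1 = 1 + 0 = 1)
(c(l) + 43)*v = (8 + 43)*1 = 51*1 = 51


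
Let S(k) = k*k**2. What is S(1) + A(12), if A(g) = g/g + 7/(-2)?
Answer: -3/2 ≈ -1.5000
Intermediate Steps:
A(g) = -5/2 (A(g) = 1 + 7*(-1/2) = 1 - 7/2 = -5/2)
S(k) = k**3
S(1) + A(12) = 1**3 - 5/2 = 1 - 5/2 = -3/2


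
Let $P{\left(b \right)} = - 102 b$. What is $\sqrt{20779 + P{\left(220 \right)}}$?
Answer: $i \sqrt{1661} \approx 40.755 i$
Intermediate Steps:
$\sqrt{20779 + P{\left(220 \right)}} = \sqrt{20779 - 22440} = \sqrt{-1661} = i \sqrt{1661}$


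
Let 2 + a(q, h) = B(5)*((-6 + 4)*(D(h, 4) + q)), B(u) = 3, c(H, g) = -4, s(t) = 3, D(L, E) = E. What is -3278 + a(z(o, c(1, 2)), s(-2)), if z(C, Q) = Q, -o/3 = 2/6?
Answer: -3280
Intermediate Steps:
o = -1 (o = -6/6 = -3*1/3 = -1)
a(q, h) = -26 - 6*q (a(q, h) = -2 + 3*((-6 + 4)*(4 + q)) = -2 + 3*(-2*(4 + q)) = -2 + 3*(-8 - 2*q) = -2 + (-24 - 6*q) = -26 - 6*q)
-3278 + a(z(o, c(1, 2)), s(-2)) = -3278 + (-26 - 6*(-4)) = -3278 + (-26 + 24) = -3278 - 2 = -3280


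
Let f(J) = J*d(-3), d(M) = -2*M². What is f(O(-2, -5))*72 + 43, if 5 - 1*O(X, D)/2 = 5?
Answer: 43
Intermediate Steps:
O(X, D) = 0 (O(X, D) = 10 - 2*5 = 10 - 10 = 0)
f(J) = -18*J (f(J) = J*(-2*(-3)²) = J*(-2*9) = J*(-18) = -18*J)
f(O(-2, -5))*72 + 43 = -18*0*72 + 43 = 0*72 + 43 = 0 + 43 = 43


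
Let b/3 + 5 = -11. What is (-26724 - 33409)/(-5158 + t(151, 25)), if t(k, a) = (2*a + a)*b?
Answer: 60133/8758 ≈ 6.8661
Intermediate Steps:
b = -48 (b = -15 + 3*(-11) = -15 - 33 = -48)
t(k, a) = -144*a (t(k, a) = (2*a + a)*(-48) = (3*a)*(-48) = -144*a)
(-26724 - 33409)/(-5158 + t(151, 25)) = (-26724 - 33409)/(-5158 - 144*25) = -60133/(-5158 - 3600) = -60133/(-8758) = -60133*(-1/8758) = 60133/8758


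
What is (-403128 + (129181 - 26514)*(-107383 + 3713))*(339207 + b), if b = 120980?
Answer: -4898180275900366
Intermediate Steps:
(-403128 + (129181 - 26514)*(-107383 + 3713))*(339207 + b) = (-403128 + (129181 - 26514)*(-107383 + 3713))*(339207 + 120980) = (-403128 + 102667*(-103670))*460187 = (-403128 - 10643487890)*460187 = -10643891018*460187 = -4898180275900366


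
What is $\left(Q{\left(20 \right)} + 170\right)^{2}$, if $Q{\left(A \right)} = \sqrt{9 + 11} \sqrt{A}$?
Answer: $36100$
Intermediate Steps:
$Q{\left(A \right)} = 2 \sqrt{5} \sqrt{A}$ ($Q{\left(A \right)} = \sqrt{20} \sqrt{A} = 2 \sqrt{5} \sqrt{A}$)
$\left(Q{\left(20 \right)} + 170\right)^{2} = \left(2 \sqrt{5} \sqrt{20} + 170\right)^{2} = \left(2 \sqrt{5} \cdot 2 \sqrt{5} + 170\right)^{2} = \left(20 + 170\right)^{2} = 190^{2} = 36100$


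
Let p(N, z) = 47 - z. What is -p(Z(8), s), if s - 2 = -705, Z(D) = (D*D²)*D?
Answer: -750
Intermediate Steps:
Z(D) = D⁴ (Z(D) = D³*D = D⁴)
s = -703 (s = 2 - 705 = -703)
-p(Z(8), s) = -(47 - 1*(-703)) = -(47 + 703) = -1*750 = -750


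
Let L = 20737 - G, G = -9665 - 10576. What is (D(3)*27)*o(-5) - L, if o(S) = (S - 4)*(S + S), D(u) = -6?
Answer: -55558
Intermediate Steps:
G = -20241
o(S) = 2*S*(-4 + S) (o(S) = (-4 + S)*(2*S) = 2*S*(-4 + S))
L = 40978 (L = 20737 - 1*(-20241) = 20737 + 20241 = 40978)
(D(3)*27)*o(-5) - L = (-6*27)*(2*(-5)*(-4 - 5)) - 1*40978 = -324*(-5)*(-9) - 40978 = -162*90 - 40978 = -14580 - 40978 = -55558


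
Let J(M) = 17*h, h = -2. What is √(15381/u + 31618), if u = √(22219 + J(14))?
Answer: √(192118082050 + 12638055*√2465)/2465 ≈ 178.10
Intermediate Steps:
J(M) = -34 (J(M) = 17*(-2) = -34)
u = 3*√2465 (u = √(22219 - 34) = √22185 = 3*√2465 ≈ 148.95)
√(15381/u + 31618) = √(15381/((3*√2465)) + 31618) = √(15381*(√2465/7395) + 31618) = √(5127*√2465/2465 + 31618) = √(31618 + 5127*√2465/2465)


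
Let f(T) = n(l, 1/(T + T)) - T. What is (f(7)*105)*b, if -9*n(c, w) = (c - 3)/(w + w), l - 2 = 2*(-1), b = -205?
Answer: 100450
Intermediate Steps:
l = 0 (l = 2 + 2*(-1) = 2 - 2 = 0)
n(c, w) = -(-3 + c)/(18*w) (n(c, w) = -(c - 3)/(9*(w + w)) = -(-3 + c)/(9*(2*w)) = -(-3 + c)*1/(2*w)/9 = -(-3 + c)/(18*w))
f(T) = -2*T/3 (f(T) = (3 - 1*0)/(18*(1/(T + T))) - T = (3 + 0)/(18*(1/(2*T))) - T = (1/18)*3/(1/(2*T)) - T = (1/18)*(2*T)*3 - T = T/3 - T = -2*T/3)
(f(7)*105)*b = (-2/3*7*105)*(-205) = -14/3*105*(-205) = -490*(-205) = 100450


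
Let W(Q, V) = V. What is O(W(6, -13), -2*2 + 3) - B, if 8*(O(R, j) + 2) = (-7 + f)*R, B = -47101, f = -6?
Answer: 376961/8 ≈ 47120.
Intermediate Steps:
O(R, j) = -2 - 13*R/8 (O(R, j) = -2 + ((-7 - 6)*R)/8 = -2 + (-13*R)/8 = -2 - 13*R/8)
O(W(6, -13), -2*2 + 3) - B = (-2 - 13/8*(-13)) - 1*(-47101) = (-2 + 169/8) + 47101 = 153/8 + 47101 = 376961/8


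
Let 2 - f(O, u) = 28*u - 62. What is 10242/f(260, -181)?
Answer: 5121/2566 ≈ 1.9957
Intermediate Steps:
f(O, u) = 64 - 28*u (f(O, u) = 2 - (28*u - 62) = 2 - (-62 + 28*u) = 2 + (62 - 28*u) = 64 - 28*u)
10242/f(260, -181) = 10242/(64 - 28*(-181)) = 10242/(64 + 5068) = 10242/5132 = 10242*(1/5132) = 5121/2566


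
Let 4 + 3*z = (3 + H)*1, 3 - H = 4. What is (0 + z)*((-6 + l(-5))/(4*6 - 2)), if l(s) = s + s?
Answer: 16/33 ≈ 0.48485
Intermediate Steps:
H = -1 (H = 3 - 1*4 = 3 - 4 = -1)
l(s) = 2*s
z = -⅔ (z = -4/3 + ((3 - 1)*1)/3 = -4/3 + (2*1)/3 = -4/3 + (⅓)*2 = -4/3 + ⅔ = -⅔ ≈ -0.66667)
(0 + z)*((-6 + l(-5))/(4*6 - 2)) = (0 - ⅔)*((-6 + 2*(-5))/(4*6 - 2)) = -2*(-6 - 10)/(3*(24 - 2)) = -(-32)/(3*22) = -⅔*(-8/11) = 16/33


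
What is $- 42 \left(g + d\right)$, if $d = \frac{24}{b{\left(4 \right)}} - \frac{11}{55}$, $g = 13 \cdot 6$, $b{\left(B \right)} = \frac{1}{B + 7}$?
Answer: $- \frac{71778}{5} \approx -14356.0$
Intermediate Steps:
$b{\left(B \right)} = \frac{1}{7 + B}$
$g = 78$
$d = \frac{1319}{5}$ ($d = \frac{24}{\frac{1}{7 + 4}} - \frac{11}{55} = \frac{24}{\frac{1}{11}} - \frac{1}{5} = 24 \frac{1}{\frac{1}{11}} - \frac{1}{5} = 24 \cdot 11 - \frac{1}{5} = 264 - \frac{1}{5} = \frac{1319}{5} \approx 263.8$)
$- 42 \left(g + d\right) = - 42 \left(78 + \frac{1319}{5}\right) = \left(-42\right) \frac{1709}{5} = - \frac{71778}{5}$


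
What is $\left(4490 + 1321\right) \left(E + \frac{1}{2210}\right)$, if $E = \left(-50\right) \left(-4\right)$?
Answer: $\frac{197574447}{170} \approx 1.1622 \cdot 10^{6}$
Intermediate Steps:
$E = 200$
$\left(4490 + 1321\right) \left(E + \frac{1}{2210}\right) = \left(4490 + 1321\right) \left(200 + \frac{1}{2210}\right) = 5811 \left(200 + \frac{1}{2210}\right) = 5811 \cdot \frac{442001}{2210} = \frac{197574447}{170}$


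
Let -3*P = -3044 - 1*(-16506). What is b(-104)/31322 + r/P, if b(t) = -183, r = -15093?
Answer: 353941323/105414191 ≈ 3.3576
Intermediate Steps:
P = -13462/3 (P = -(-3044 - 1*(-16506))/3 = -(-3044 + 16506)/3 = -1/3*13462 = -13462/3 ≈ -4487.3)
b(-104)/31322 + r/P = -183/31322 - 15093/(-13462/3) = -183*1/31322 - 15093*(-3/13462) = -183/31322 + 45279/13462 = 353941323/105414191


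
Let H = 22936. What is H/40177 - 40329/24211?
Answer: -1064994737/972725347 ≈ -1.0949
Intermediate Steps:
H/40177 - 40329/24211 = 22936/40177 - 40329/24211 = -1064994737/972725347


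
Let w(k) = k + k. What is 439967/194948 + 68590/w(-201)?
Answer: -286839491/1703676 ≈ -168.36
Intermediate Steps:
w(k) = 2*k
439967/194948 + 68590/w(-201) = 439967/194948 + 68590/((2*(-201))) = 439967*(1/194948) + 68590/(-402) = 19129/8476 + 68590*(-1/402) = 19129/8476 - 34295/201 = -286839491/1703676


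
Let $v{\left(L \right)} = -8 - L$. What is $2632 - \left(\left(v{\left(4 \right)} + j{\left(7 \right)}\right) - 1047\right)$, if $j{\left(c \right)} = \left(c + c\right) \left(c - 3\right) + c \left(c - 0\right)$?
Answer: $3586$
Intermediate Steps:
$j{\left(c \right)} = c^{2} + 2 c \left(-3 + c\right)$ ($j{\left(c \right)} = 2 c \left(c - 3\right) + c \left(c + 0\right) = 2 c \left(c - 3\right) + c c = 2 c \left(-3 + c\right) + c^{2} = c^{2} + 2 c \left(-3 + c\right)$)
$2632 - \left(\left(v{\left(4 \right)} + j{\left(7 \right)}\right) - 1047\right) = 2632 - \left(\left(\left(-8 - 4\right) + 3 \cdot 7 \left(-2 + 7\right)\right) - 1047\right) = 2632 - \left(\left(\left(-8 - 4\right) + 3 \cdot 7 \cdot 5\right) - 1047\right) = 2632 - \left(\left(-12 + 105\right) - 1047\right) = 2632 - \left(93 - 1047\right) = 2632 - -954 = 2632 + 954 = 3586$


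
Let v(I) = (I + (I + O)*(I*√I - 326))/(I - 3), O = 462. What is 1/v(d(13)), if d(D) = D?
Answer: -774185/11739399222 - 30875*√13/11739399222 ≈ -7.5430e-5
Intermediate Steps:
v(I) = (I + (-326 + I^(3/2))*(462 + I))/(-3 + I) (v(I) = (I + (I + 462)*(I*√I - 326))/(I - 3) = (I + (462 + I)*(I^(3/2) - 326))/(-3 + I) = (I + (462 + I)*(-326 + I^(3/2)))/(-3 + I) = (I + (-326 + I^(3/2))*(462 + I))/(-3 + I))
1/v(d(13)) = 1/((-150612 + 13^(5/2) - 325*13 + 462*13^(3/2))/(-3 + 13)) = 1/((-150612 + 169*√13 - 4225 + 462*(13*√13))/10) = 1/((-150612 + 169*√13 - 4225 + 6006*√13)/10) = 1/((-154837 + 6175*√13)/10) = 1/(-154837/10 + 1235*√13/2)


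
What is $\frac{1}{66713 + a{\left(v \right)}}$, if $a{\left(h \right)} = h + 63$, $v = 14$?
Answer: $\frac{1}{66790} \approx 1.4972 \cdot 10^{-5}$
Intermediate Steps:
$a{\left(h \right)} = 63 + h$
$\frac{1}{66713 + a{\left(v \right)}} = \frac{1}{66713 + \left(63 + 14\right)} = \frac{1}{66713 + 77} = \frac{1}{66790}$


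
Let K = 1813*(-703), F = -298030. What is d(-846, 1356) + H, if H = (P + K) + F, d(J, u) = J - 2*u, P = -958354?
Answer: -2534481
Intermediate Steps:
K = -1274539
H = -2530923 (H = (-958354 - 1274539) - 298030 = -2232893 - 298030 = -2530923)
d(-846, 1356) + H = (-846 - 2*1356) - 2530923 = (-846 - 2712) - 2530923 = -3558 - 2530923 = -2534481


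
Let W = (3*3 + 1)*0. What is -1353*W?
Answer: 0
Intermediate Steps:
W = 0 (W = (9 + 1)*0 = 10*0 = 0)
-1353*W = -1353*0 = 0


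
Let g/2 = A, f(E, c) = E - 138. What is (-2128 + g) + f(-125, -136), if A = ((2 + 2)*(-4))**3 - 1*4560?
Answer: -19703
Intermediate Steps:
A = -8656 (A = (4*(-4))**3 - 4560 = (-16)**3 - 4560 = -4096 - 4560 = -8656)
f(E, c) = -138 + E
g = -17312 (g = 2*(-8656) = -17312)
(-2128 + g) + f(-125, -136) = (-2128 - 17312) + (-138 - 125) = -19440 - 263 = -19703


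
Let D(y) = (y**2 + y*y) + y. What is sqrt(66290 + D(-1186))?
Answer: 2*sqrt(719574) ≈ 1696.6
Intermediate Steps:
D(y) = y + 2*y**2 (D(y) = (y**2 + y**2) + y = 2*y**2 + y = y + 2*y**2)
sqrt(66290 + D(-1186)) = sqrt(66290 - 1186*(1 + 2*(-1186))) = sqrt(66290 - 1186*(1 - 2372)) = sqrt(66290 - 1186*(-2371)) = sqrt(66290 + 2812006) = sqrt(2878296) = 2*sqrt(719574)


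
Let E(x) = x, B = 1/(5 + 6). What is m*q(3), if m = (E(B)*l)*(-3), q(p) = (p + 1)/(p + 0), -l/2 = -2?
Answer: -16/11 ≈ -1.4545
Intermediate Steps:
l = 4 (l = -2*(-2) = 4)
B = 1/11 ≈ 0.090909
q(p) = (1 + p)/p
m = -12/11 (m = ((1/11)*4)*(-3) = (4/11)*(-3) = -12/11 ≈ -1.0909)
m*q(3) = -12*(1 + 3)/(11*3) = -4*4/11 = -12/11*4/3 = -16/11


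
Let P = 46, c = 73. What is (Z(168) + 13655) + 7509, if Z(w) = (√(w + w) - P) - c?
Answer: 21045 + 4*√21 ≈ 21063.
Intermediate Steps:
Z(w) = -119 + √2*√w (Z(w) = (√(w + w) - 1*46) - 1*73 = (√(2*w) - 46) - 73 = (√2*√w - 46) - 73 = (-46 + √2*√w) - 73 = -119 + √2*√w)
(Z(168) + 13655) + 7509 = ((-119 + √2*√168) + 13655) + 7509 = ((-119 + √2*(2*√42)) + 13655) + 7509 = ((-119 + 4*√21) + 13655) + 7509 = (13536 + 4*√21) + 7509 = 21045 + 4*√21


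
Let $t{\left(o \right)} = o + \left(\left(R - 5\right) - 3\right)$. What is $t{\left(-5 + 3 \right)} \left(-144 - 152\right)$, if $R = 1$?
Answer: $2664$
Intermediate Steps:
$t{\left(o \right)} = -7 + o$ ($t{\left(o \right)} = o + \left(\left(1 - 5\right) - 3\right) = o - 7 = -7 + o$)
$t{\left(-5 + 3 \right)} \left(-144 - 152\right) = \left(-7 + \left(-5 + 3\right)\right) \left(-144 - 152\right) = \left(-7 - 2\right) \left(-296\right) = \left(-9\right) \left(-296\right) = 2664$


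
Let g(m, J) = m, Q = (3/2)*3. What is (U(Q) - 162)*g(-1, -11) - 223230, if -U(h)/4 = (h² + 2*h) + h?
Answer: -222933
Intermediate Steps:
Q = 9/2 (Q = ((½)*3)*3 = (3/2)*3 = 9/2 ≈ 4.5000)
U(h) = -12*h - 4*h² (U(h) = -4*((h² + 2*h) + h) = -4*(h² + 3*h) = -12*h - 4*h²)
(U(Q) - 162)*g(-1, -11) - 223230 = (-4*9/2*(3 + 9/2) - 162)*(-1) - 223230 = (-4*9/2*15/2 - 162)*(-1) - 223230 = (-135 - 162)*(-1) - 223230 = -297*(-1) - 223230 = 297 - 223230 = -222933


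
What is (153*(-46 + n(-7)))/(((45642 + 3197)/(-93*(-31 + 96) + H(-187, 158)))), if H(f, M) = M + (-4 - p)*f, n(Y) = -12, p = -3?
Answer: 50581800/48839 ≈ 1035.7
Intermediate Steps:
H(f, M) = M - f (H(f, M) = M + (-4 - 1*(-3))*f = M + (-4 + 3)*f = M - f)
(153*(-46 + n(-7)))/(((45642 + 3197)/(-93*(-31 + 96) + H(-187, 158)))) = (153*(-46 - 12))/(((45642 + 3197)/(-93*(-31 + 96) + (158 - 1*(-187))))) = (153*(-58))/((48839/(-93*65 + (158 + 187)))) = -8874/(48839/(-6045 + 345)) = -8874/(48839/(-5700)) = -8874/(48839*(-1/5700)) = -8874/(-48839/5700) = -8874*(-5700/48839) = 50581800/48839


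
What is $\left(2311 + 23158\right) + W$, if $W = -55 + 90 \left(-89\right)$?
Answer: $17404$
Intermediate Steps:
$W = -8065$ ($W = -55 - 8010 = -8065$)
$\left(2311 + 23158\right) + W = \left(2311 + 23158\right) - 8065 = 25469 - 8065 = 17404$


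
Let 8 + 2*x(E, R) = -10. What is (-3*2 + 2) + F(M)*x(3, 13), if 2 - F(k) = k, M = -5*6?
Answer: -292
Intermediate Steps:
M = -30
F(k) = 2 - k
x(E, R) = -9 (x(E, R) = -4 + (½)*(-10) = -4 - 5 = -9)
(-3*2 + 2) + F(M)*x(3, 13) = (-3*2 + 2) + (2 - 1*(-30))*(-9) = (-6 + 2) + (2 + 30)*(-9) = -4 + 32*(-9) = -4 - 288 = -292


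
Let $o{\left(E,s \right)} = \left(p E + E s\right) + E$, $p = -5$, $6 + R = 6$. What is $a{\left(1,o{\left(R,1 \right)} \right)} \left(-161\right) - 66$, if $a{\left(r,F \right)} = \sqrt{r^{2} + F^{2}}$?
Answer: $-227$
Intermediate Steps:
$R = 0$ ($R = -6 + 6 = 0$)
$o{\left(E,s \right)} = - 4 E + E s$ ($o{\left(E,s \right)} = \left(- 5 E + E s\right) + E = - 4 E + E s$)
$a{\left(r,F \right)} = \sqrt{F^{2} + r^{2}}$
$a{\left(1,o{\left(R,1 \right)} \right)} \left(-161\right) - 66 = \sqrt{\left(0 \left(-4 + 1\right)\right)^{2} + 1^{2}} \left(-161\right) - 66 = \sqrt{\left(0 \left(-3\right)\right)^{2} + 1} \left(-161\right) - 66 = \sqrt{0^{2} + 1} \left(-161\right) - 66 = \sqrt{0 + 1} \left(-161\right) - 66 = \sqrt{1} \left(-161\right) - 66 = 1 \left(-161\right) - 66 = -161 - 66 = -227$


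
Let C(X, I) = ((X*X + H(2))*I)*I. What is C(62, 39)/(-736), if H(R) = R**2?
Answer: -731601/92 ≈ -7952.2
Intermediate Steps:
C(X, I) = I**2*(4 + X**2) (C(X, I) = ((X*X + 2**2)*I)*I = ((X**2 + 4)*I)*I = ((4 + X**2)*I)*I = (I*(4 + X**2))*I = I**2*(4 + X**2))
C(62, 39)/(-736) = (39**2*(4 + 62**2))/(-736) = (1521*(4 + 3844))*(-1/736) = (1521*3848)*(-1/736) = 5852808*(-1/736) = -731601/92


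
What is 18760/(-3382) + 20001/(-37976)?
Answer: -390036571/64217416 ≈ -6.0737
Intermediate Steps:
18760/(-3382) + 20001/(-37976) = 18760*(-1/3382) + 20001*(-1/37976) = -9380/1691 - 20001/37976 = -390036571/64217416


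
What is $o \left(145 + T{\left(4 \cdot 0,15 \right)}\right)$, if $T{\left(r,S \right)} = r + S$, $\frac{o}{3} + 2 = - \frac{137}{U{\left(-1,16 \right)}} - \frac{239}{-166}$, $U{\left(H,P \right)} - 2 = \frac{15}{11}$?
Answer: $- \frac{60864720}{3071} \approx -19819.0$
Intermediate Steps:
$U{\left(H,P \right)} = \frac{37}{11}$ ($U{\left(H,P \right)} = 2 + \frac{15}{11} = \frac{37}{11}$)
$o = - \frac{760809}{6142}$ ($o = -6 + 3 \left(- \frac{137}{\frac{37}{11}} - \frac{239}{-166}\right) = -6 + 3 \left(\left(-137\right) \frac{11}{37} - - \frac{239}{166}\right) = -6 + 3 \left(- \frac{1507}{37} + \frac{239}{166}\right) = -6 + 3 \left(- \frac{241319}{6142}\right) = -6 - \frac{723957}{6142} = - \frac{760809}{6142} \approx -123.87$)
$T{\left(r,S \right)} = S + r$
$o \left(145 + T{\left(4 \cdot 0,15 \right)}\right) = - \frac{760809 \left(145 + \left(15 + 4 \cdot 0\right)\right)}{6142} = - \frac{760809 \left(145 + \left(15 + 0\right)\right)}{6142} = - \frac{760809 \left(145 + 15\right)}{6142} = \left(- \frac{760809}{6142}\right) 160 = - \frac{60864720}{3071}$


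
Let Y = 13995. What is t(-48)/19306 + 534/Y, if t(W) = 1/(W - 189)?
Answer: 90493139/2371645570 ≈ 0.038156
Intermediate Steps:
t(W) = 1/(-189 + W)
t(-48)/19306 + 534/Y = 1/(-189 - 48*19306) + 534/13995 = (1/19306)/(-237) + 534*(1/13995) = -1/237*1/19306 + 178/4665 = -1/4575522 + 178/4665 = 90493139/2371645570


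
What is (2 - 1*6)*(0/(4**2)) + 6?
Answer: 6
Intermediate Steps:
(2 - 1*6)*(0/(4**2)) + 6 = (2 - 6)*(0/16) + 6 = -0/16 + 6 = -4*0 + 6 = 0 + 6 = 6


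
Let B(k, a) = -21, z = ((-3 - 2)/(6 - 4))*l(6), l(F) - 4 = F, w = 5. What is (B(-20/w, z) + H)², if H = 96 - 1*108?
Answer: 1089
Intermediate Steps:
l(F) = 4 + F
H = -12 (H = 96 - 108 = -12)
z = -25 (z = ((-3 - 2)/(6 - 4))*(4 + 6) = -5/2*10 = -25)
(B(-20/w, z) + H)² = (-21 - 12)² = (-33)² = 1089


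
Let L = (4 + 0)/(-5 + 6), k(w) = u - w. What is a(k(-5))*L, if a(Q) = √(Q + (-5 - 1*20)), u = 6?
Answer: 4*I*√14 ≈ 14.967*I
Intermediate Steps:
k(w) = 6 - w
a(Q) = √(-25 + Q) (a(Q) = √(Q + (-5 - 20)) = √(Q - 25) = √(-25 + Q))
L = 4 (L = 4/1 = 4*1 = 4)
a(k(-5))*L = √(-25 + (6 - 1*(-5)))*4 = √(-25 + (6 + 5))*4 = √(-25 + 11)*4 = √(-14)*4 = (I*√14)*4 = 4*I*√14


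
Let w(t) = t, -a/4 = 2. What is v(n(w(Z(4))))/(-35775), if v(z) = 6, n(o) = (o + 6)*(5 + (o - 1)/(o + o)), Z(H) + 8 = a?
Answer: -2/11925 ≈ -0.00016771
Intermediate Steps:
a = -8 (a = -4*2 = -8)
Z(H) = -16 (Z(H) = -8 - 8 = -16)
n(o) = (5 + (-1 + o)/(2*o))*(6 + o) (n(o) = (6 + o)*(5 + (-1 + o)/((2*o))) = (6 + o)*(5 + (-1 + o)*(1/(2*o))) = (6 + o)*(5 + (-1 + o)/(2*o)) = (5 + (-1 + o)/(2*o))*(6 + o))
v(n(w(Z(4))))/(-35775) = 6/(-35775) = -1/35775*6 = -2/11925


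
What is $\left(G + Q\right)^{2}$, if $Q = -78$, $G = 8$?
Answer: $4900$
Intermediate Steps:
$\left(G + Q\right)^{2} = \left(8 - 78\right)^{2} = \left(-70\right)^{2} = 4900$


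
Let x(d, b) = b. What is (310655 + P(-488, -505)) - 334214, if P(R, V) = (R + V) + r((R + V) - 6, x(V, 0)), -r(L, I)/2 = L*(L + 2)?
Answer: -2016558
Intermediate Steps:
r(L, I) = -2*L*(2 + L) (r(L, I) = -2*L*(L + 2) = -2*L*(2 + L))
P(R, V) = R + V - 2*(-6 + R + V)*(-4 + R + V) (P(R, V) = (R + V) - 2*((R + V) - 6)*(2 + ((R + V) - 6)) = (R + V) - 2*(-6 + R + V)*(2 + (-6 + R + V)) = (R + V) - 2*(-6 + R + V)*(-4 + R + V) = R + V - 2*(-6 + R + V)*(-4 + R + V))
(310655 + P(-488, -505)) - 334214 = (310655 + (-488 - 505 - 2*(-6 - 488 - 505)*(-4 - 488 - 505))) - 334214 = (310655 + (-488 - 505 - 2*(-999)*(-997))) - 334214 = (310655 + (-488 - 505 - 1992006)) - 334214 = (310655 - 1992999) - 334214 = -1682344 - 334214 = -2016558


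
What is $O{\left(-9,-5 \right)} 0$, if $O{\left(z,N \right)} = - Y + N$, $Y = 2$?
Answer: $0$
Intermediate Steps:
$O{\left(z,N \right)} = -2 + N$ ($O{\left(z,N \right)} = \left(-1\right) 2 + N = -2 + N$)
$O{\left(-9,-5 \right)} 0 = \left(-2 - 5\right) 0 = \left(-7\right) 0 = 0$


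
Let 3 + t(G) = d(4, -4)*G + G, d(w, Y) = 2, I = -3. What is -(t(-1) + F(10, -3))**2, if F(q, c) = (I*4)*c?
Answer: -900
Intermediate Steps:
F(q, c) = -12*c (F(q, c) = (-3*4)*c = -12*c)
t(G) = -3 + 3*G (t(G) = -3 + (2*G + G) = -3 + 3*G)
-(t(-1) + F(10, -3))**2 = -((-3 + 3*(-1)) - 12*(-3))**2 = -((-3 - 3) + 36)**2 = -(-6 + 36)**2 = -1*30**2 = -1*900 = -900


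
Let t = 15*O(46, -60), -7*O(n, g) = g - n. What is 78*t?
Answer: 124020/7 ≈ 17717.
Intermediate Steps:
O(n, g) = -g/7 + n/7 (O(n, g) = -(g - n)/7 = -g/7 + n/7)
t = 1590/7 (t = 15*(-⅐*(-60) + (⅐)*46) = 15*(60/7 + 46/7) = 15*(106/7) = 1590/7 ≈ 227.14)
78*t = 78*(1590/7) = 124020/7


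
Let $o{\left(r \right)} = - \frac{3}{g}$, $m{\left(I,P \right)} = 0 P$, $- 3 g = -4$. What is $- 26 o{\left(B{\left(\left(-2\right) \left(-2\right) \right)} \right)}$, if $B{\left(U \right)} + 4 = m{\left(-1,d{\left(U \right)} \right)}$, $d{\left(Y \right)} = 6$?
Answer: $\frac{117}{2} \approx 58.5$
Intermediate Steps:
$g = \frac{4}{3}$ ($g = \left(- \frac{1}{3}\right) \left(-4\right) = \frac{4}{3} \approx 1.3333$)
$m{\left(I,P \right)} = 0$
$B{\left(U \right)} = -4$ ($B{\left(U \right)} = -4 + 0 = -4$)
$o{\left(r \right)} = - \frac{9}{4}$ ($o{\left(r \right)} = - \frac{3}{\frac{4}{3}} = \left(-3\right) \frac{3}{4} = - \frac{9}{4}$)
$- 26 o{\left(B{\left(\left(-2\right) \left(-2\right) \right)} \right)} = \left(-26\right) \left(- \frac{9}{4}\right) = \frac{117}{2}$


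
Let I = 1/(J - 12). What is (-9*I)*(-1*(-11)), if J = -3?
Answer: 33/5 ≈ 6.6000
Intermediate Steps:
I = -1/15 (I = 1/(-3 - 12) = 1/(-15) = -1/15 ≈ -0.066667)
(-9*I)*(-1*(-11)) = (-9*(-1/15))*(-1*(-11)) = (⅗)*11 = 33/5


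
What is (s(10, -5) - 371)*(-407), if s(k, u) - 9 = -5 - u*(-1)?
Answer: 151404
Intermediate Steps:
s(k, u) = 4 + u (s(k, u) = 9 + (-5 - u*(-1)) = 9 + (-5 - (-1)*u) = 9 + (-5 + u) = 4 + u)
(s(10, -5) - 371)*(-407) = ((4 - 5) - 371)*(-407) = (-1 - 371)*(-407) = -372*(-407) = 151404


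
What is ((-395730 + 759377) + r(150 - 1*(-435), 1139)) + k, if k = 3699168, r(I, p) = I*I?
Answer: 4405040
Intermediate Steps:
r(I, p) = I**2
((-395730 + 759377) + r(150 - 1*(-435), 1139)) + k = ((-395730 + 759377) + (150 - 1*(-435))**2) + 3699168 = (363647 + (150 + 435)**2) + 3699168 = (363647 + 585**2) + 3699168 = (363647 + 342225) + 3699168 = 705872 + 3699168 = 4405040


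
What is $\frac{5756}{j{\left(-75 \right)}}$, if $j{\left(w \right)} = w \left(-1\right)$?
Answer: $\frac{5756}{75} \approx 76.747$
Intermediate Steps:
$j{\left(w \right)} = - w$
$\frac{5756}{j{\left(-75 \right)}} = \frac{5756}{\left(-1\right) \left(-75\right)} = \frac{5756}{75}$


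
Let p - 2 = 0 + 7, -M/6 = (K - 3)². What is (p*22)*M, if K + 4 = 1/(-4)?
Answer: -249777/4 ≈ -62444.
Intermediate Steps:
K = -17/4 (K = -4 + 1/(-4) = -4 - ¼ = -17/4 ≈ -4.2500)
M = -2523/8 (M = -6*(-17/4 - 3)² = -6*(-29/4)² = -6*841/16 = -2523/8 ≈ -315.38)
p = 9 (p = 2 + (0 + 7) = 2 + 7 = 9)
(p*22)*M = (9*22)*(-2523/8) = 198*(-2523/8) = -249777/4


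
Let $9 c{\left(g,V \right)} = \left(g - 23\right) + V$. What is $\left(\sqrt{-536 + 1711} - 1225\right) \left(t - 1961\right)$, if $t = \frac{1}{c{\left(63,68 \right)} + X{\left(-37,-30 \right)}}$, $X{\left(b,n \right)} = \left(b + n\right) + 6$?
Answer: $2402250 - \frac{480450 \sqrt{47}}{49} \approx 2.335 \cdot 10^{6}$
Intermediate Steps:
$c{\left(g,V \right)} = - \frac{23}{9} + \frac{V}{9} + \frac{g}{9}$ ($c{\left(g,V \right)} = \frac{\left(g - 23\right) + V}{9} = \frac{\left(-23 + g\right) + V}{9} = \frac{-23 + V + g}{9} = - \frac{23}{9} + \frac{V}{9} + \frac{g}{9}$)
$X{\left(b,n \right)} = 6 + b + n$
$t = - \frac{1}{49}$ ($t = \frac{1}{\left(- \frac{23}{9} + \frac{1}{9} \cdot 68 + \frac{1}{9} \cdot 63\right) - 61} = \frac{1}{\left(- \frac{23}{9} + \frac{68}{9} + 7\right) - 61} = \frac{1}{12 - 61} = \frac{1}{-49} = - \frac{1}{49} \approx -0.020408$)
$\left(\sqrt{-536 + 1711} - 1225\right) \left(t - 1961\right) = \left(\sqrt{-536 + 1711} - 1225\right) \left(- \frac{1}{49} - 1961\right) = \left(\sqrt{1175} - 1225\right) \left(- \frac{96090}{49}\right) = \left(5 \sqrt{47} - 1225\right) \left(- \frac{96090}{49}\right) = \left(-1225 + 5 \sqrt{47}\right) \left(- \frac{96090}{49}\right) = 2402250 - \frac{480450 \sqrt{47}}{49}$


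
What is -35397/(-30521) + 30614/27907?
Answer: 83573651/37032589 ≈ 2.2568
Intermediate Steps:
-35397/(-30521) + 30614/27907 = -35397*(-1/30521) + 30614*(1/27907) = 1539/1327 + 30614/27907 = 83573651/37032589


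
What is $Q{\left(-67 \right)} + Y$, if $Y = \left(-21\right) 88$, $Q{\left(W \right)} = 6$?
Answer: $-1842$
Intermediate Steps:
$Y = -1848$
$Q{\left(-67 \right)} + Y = 6 - 1848 = -1842$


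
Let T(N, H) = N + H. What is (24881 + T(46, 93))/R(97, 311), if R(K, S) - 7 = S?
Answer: 4170/53 ≈ 78.679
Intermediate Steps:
T(N, H) = H + N
R(K, S) = 7 + S
(24881 + T(46, 93))/R(97, 311) = (24881 + (93 + 46))/(7 + 311) = (24881 + 139)/318 = 25020*(1/318) = 4170/53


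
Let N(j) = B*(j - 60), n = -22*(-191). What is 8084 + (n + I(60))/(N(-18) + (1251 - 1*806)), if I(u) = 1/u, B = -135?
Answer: 5323566121/658500 ≈ 8084.4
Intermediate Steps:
n = 4202
N(j) = 8100 - 135*j (N(j) = -135*(j - 60) = -135*(-60 + j) = 8100 - 135*j)
8084 + (n + I(60))/(N(-18) + (1251 - 1*806)) = 8084 + (4202 + 1/60)/((8100 - 135*(-18)) + (1251 - 1*806)) = 8084 + (4202 + 1/60)/((8100 + 2430) + (1251 - 806)) = 8084 + 252121/(60*(10530 + 445)) = 8084 + (252121/60)/10975 = 8084 + (252121/60)*(1/10975) = 8084 + 252121/658500 = 5323566121/658500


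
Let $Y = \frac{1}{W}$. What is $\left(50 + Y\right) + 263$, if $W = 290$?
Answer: $\frac{90771}{290} \approx 313.0$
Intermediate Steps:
$Y = \frac{1}{290} \approx 0.0034483$
$\left(50 + Y\right) + 263 = \left(50 + \frac{1}{290}\right) + 263 = \frac{14501}{290} + 263 = \frac{90771}{290}$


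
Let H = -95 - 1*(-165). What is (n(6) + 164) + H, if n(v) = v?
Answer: 240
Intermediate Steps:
H = 70 (H = -95 + 165 = 70)
(n(6) + 164) + H = (6 + 164) + 70 = 170 + 70 = 240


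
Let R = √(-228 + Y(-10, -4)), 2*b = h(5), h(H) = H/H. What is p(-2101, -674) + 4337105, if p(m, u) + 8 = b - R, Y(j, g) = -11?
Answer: 8674195/2 - I*√239 ≈ 4.3371e+6 - 15.46*I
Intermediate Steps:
h(H) = 1
b = ½ (b = (½)*1 = ½ ≈ 0.50000)
R = I*√239 (R = √(-228 - 11) = √(-239) = I*√239 ≈ 15.46*I)
p(m, u) = -15/2 - I*√239 (p(m, u) = -8 + (½ - I*√239) = -15/2 - I*√239)
p(-2101, -674) + 4337105 = (-15/2 - I*√239) + 4337105 = 8674195/2 - I*√239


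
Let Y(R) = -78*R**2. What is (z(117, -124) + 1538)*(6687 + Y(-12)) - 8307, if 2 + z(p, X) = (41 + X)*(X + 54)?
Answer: -33395877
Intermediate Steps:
z(p, X) = -2 + (41 + X)*(54 + X) (z(p, X) = -2 + (41 + X)*(X + 54) = -2 + (41 + X)*(54 + X))
(z(117, -124) + 1538)*(6687 + Y(-12)) - 8307 = ((2212 + (-124)**2 + 95*(-124)) + 1538)*(6687 - 78*(-12)**2) - 8307 = ((2212 + 15376 - 11780) + 1538)*(6687 - 78*144) - 8307 = (5808 + 1538)*(6687 - 11232) - 8307 = 7346*(-4545) - 8307 = -33387570 - 8307 = -33395877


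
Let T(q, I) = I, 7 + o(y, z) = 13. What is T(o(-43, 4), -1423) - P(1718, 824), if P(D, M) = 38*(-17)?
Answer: -777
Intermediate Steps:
o(y, z) = 6 (o(y, z) = -7 + 13 = 6)
P(D, M) = -646
T(o(-43, 4), -1423) - P(1718, 824) = -1423 - 1*(-646) = -1423 + 646 = -777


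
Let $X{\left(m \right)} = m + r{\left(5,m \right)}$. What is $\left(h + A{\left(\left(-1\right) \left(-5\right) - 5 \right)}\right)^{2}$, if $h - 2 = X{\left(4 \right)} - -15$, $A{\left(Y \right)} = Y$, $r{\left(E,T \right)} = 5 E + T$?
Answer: $2500$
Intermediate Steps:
$r{\left(E,T \right)} = T + 5 E$
$X{\left(m \right)} = 25 + 2 m$ ($X{\left(m \right)} = m + \left(m + 5 \cdot 5\right) = m + \left(m + 25\right) = m + \left(25 + m\right) = 25 + 2 m$)
$h = 50$ ($h = 2 + \left(\left(25 + 2 \cdot 4\right) - -15\right) = 2 + \left(\left(25 + 8\right) + 15\right) = 2 + \left(33 + 15\right) = 2 + 48 = 50$)
$\left(h + A{\left(\left(-1\right) \left(-5\right) - 5 \right)}\right)^{2} = \left(50 - 0\right)^{2} = \left(50 + \left(5 - 5\right)\right)^{2} = \left(50 + 0\right)^{2} = 50^{2} = 2500$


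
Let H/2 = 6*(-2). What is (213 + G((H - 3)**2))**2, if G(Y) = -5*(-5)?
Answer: 56644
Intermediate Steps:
H = -24 (H = 2*(6*(-2)) = 2*(-12) = -24)
G(Y) = 25
(213 + G((H - 3)**2))**2 = (213 + 25)**2 = 238**2 = 56644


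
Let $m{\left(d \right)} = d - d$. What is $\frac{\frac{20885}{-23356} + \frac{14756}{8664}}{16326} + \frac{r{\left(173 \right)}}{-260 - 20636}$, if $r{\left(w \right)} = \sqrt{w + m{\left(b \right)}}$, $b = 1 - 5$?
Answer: $\frac{20461687}{412958790648} - \frac{\sqrt{173}}{20896} \approx -0.0005799$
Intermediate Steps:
$b = -4$ ($b = 1 - 5 = -4$)
$m{\left(d \right)} = 0$
$r{\left(w \right)} = \sqrt{w}$ ($r{\left(w \right)} = \sqrt{w + 0} = \sqrt{w}$)
$\frac{\frac{20885}{-23356} + \frac{14756}{8664}}{16326} + \frac{r{\left(173 \right)}}{-260 - 20636} = \frac{\frac{20885}{-23356} + \frac{14756}{8664}}{16326} + \frac{\sqrt{173}}{-260 - 20636} = \left(20885 \left(- \frac{1}{23356}\right) + 14756 \cdot \frac{1}{8664}\right) \frac{1}{16326} + \frac{\sqrt{173}}{-20896} = \left(- \frac{20885}{23356} + \frac{3689}{2166}\right) \frac{1}{16326} + \sqrt{173} \left(- \frac{1}{20896}\right) = \frac{20461687}{25294548} \cdot \frac{1}{16326} - \frac{\sqrt{173}}{20896} = \frac{20461687}{412958790648} - \frac{\sqrt{173}}{20896}$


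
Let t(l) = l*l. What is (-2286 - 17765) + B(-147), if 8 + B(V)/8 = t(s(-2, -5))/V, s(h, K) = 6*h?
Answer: -986019/49 ≈ -20123.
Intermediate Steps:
t(l) = l²
B(V) = -64 + 1152/V (B(V) = -64 + 8*((6*(-2))²/V) = -64 + 8*((-12)²/V) = -64 + 8*(144/V) = -64 + 1152/V)
(-2286 - 17765) + B(-147) = (-2286 - 17765) + (-64 + 1152/(-147)) = -20051 + (-64 + 1152*(-1/147)) = -20051 + (-64 - 384/49) = -20051 - 3520/49 = -986019/49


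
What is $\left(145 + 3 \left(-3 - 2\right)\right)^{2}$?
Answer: $16900$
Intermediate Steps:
$\left(145 + 3 \left(-3 - 2\right)\right)^{2} = \left(145 + 3 \left(-5\right)\right)^{2} = \left(145 - 15\right)^{2} = 130^{2} = 16900$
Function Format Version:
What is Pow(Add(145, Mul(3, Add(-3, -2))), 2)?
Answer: 16900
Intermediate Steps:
Pow(Add(145, Mul(3, Add(-3, -2))), 2) = Pow(Add(145, Mul(3, -5)), 2) = Pow(Add(145, -15), 2) = Pow(130, 2) = 16900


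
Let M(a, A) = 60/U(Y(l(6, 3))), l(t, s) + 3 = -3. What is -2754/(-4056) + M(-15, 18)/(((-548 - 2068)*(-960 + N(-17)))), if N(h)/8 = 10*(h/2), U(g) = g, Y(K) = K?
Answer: 49230335/72505056 ≈ 0.67899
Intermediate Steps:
l(t, s) = -6 (l(t, s) = -3 - 3 = -6)
N(h) = 40*h (N(h) = 8*(10*(h/2)) = 8*(5*h) = 40*h)
M(a, A) = -10 (M(a, A) = 60/(-6) = 60*(-⅙) = -10)
-2754/(-4056) + M(-15, 18)/(((-548 - 2068)*(-960 + N(-17)))) = -2754/(-4056) - 10*1/((-960 + 40*(-17))*(-548 - 2068)) = -2754*(-1/4056) - 10*(-1/(2616*(-960 - 680))) = 459/676 - 10/((-2616*(-1640))) = 459/676 - 10/4290240 = 459/676 - 10*1/4290240 = 459/676 - 1/429024 = 49230335/72505056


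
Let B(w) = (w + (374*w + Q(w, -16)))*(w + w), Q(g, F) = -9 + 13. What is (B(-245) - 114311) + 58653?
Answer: 44961132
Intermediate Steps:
Q(g, F) = 4
B(w) = 2*w*(4 + 375*w) (B(w) = (w + (374*w + 4))*(w + w) = (w + (4 + 374*w))*(2*w) = (4 + 375*w)*(2*w) = 2*w*(4 + 375*w))
(B(-245) - 114311) + 58653 = (2*(-245)*(4 + 375*(-245)) - 114311) + 58653 = (2*(-245)*(4 - 91875) - 114311) + 58653 = (2*(-245)*(-91871) - 114311) + 58653 = (45016790 - 114311) + 58653 = 44902479 + 58653 = 44961132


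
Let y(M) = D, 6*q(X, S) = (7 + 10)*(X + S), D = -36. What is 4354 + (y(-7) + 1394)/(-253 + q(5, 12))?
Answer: 5342918/1229 ≈ 4347.4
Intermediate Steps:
q(X, S) = 17*S/6 + 17*X/6 (q(X, S) = ((7 + 10)*(X + S))/6 = (17*(S + X))/6 = (17*S + 17*X)/6 = 17*S/6 + 17*X/6)
y(M) = -36
4354 + (y(-7) + 1394)/(-253 + q(5, 12)) = 4354 + (-36 + 1394)/(-253 + ((17/6)*12 + (17/6)*5)) = 4354 + 1358/(-253 + (34 + 85/6)) = 4354 + 1358/(-253 + 289/6) = 4354 + 1358/(-1229/6) = 4354 + 1358*(-6/1229) = 4354 - 8148/1229 = 5342918/1229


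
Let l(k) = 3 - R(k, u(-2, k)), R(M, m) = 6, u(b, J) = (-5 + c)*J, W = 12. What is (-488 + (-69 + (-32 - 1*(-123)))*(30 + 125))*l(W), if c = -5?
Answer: -8766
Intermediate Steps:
u(b, J) = -10*J (u(b, J) = (-5 - 5)*J = -10*J)
l(k) = -3 (l(k) = 3 - 1*6 = 3 - 6 = -3)
(-488 + (-69 + (-32 - 1*(-123)))*(30 + 125))*l(W) = (-488 + (-69 + (-32 - 1*(-123)))*(30 + 125))*(-3) = (-488 + (-69 + (-32 + 123))*155)*(-3) = (-488 + (-69 + 91)*155)*(-3) = (-488 + 22*155)*(-3) = (-488 + 3410)*(-3) = 2922*(-3) = -8766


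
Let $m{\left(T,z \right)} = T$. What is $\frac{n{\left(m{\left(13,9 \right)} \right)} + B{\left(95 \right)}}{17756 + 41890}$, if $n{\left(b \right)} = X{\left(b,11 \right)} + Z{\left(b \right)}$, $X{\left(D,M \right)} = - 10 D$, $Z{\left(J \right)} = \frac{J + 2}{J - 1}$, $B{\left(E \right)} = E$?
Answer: $- \frac{45}{79528} \approx -0.00056584$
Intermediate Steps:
$Z{\left(J \right)} = \frac{2 + J}{-1 + J}$
$n{\left(b \right)} = - 10 b + \frac{2 + b}{-1 + b}$
$\frac{n{\left(m{\left(13,9 \right)} \right)} + B{\left(95 \right)}}{17756 + 41890} = \frac{\frac{2 + 13 - 130 \left(-1 + 13\right)}{-1 + 13} + 95}{17756 + 41890} = \frac{\frac{2 + 13 - 130 \cdot 12}{12} + 95}{59646} = \left(\frac{2 + 13 - 1560}{12} + 95\right) \frac{1}{59646} = \left(\frac{1}{12} \left(-1545\right) + 95\right) \frac{1}{59646} = \left(- \frac{515}{4} + 95\right) \frac{1}{59646} = \left(- \frac{135}{4}\right) \frac{1}{59646} = - \frac{45}{79528}$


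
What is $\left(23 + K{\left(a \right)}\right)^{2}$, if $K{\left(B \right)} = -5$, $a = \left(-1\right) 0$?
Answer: $324$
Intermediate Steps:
$a = 0$
$\left(23 + K{\left(a \right)}\right)^{2} = \left(23 - 5\right)^{2} = 18^{2} = 324$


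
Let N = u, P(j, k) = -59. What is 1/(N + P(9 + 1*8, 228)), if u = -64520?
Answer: -1/64579 ≈ -1.5485e-5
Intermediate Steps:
N = -64520
1/(N + P(9 + 1*8, 228)) = 1/(-64520 - 59) = 1/(-64579) = -1/64579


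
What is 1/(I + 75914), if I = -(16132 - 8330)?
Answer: 1/68112 ≈ 1.4682e-5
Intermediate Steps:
I = -7802 (I = -1*7802 = -7802)
1/(I + 75914) = 1/(-7802 + 75914) = 1/68112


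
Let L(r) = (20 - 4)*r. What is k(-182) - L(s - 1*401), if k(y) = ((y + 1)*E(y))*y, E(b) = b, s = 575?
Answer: -5998228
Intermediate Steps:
k(y) = y²*(1 + y) (k(y) = ((y + 1)*y)*y = ((1 + y)*y)*y = (y*(1 + y))*y = y²*(1 + y))
L(r) = 16*r
k(-182) - L(s - 1*401) = (-182)²*(1 - 182) - 16*(575 - 1*401) = 33124*(-181) - 16*(575 - 401) = -5995444 - 16*174 = -5995444 - 1*2784 = -5995444 - 2784 = -5998228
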